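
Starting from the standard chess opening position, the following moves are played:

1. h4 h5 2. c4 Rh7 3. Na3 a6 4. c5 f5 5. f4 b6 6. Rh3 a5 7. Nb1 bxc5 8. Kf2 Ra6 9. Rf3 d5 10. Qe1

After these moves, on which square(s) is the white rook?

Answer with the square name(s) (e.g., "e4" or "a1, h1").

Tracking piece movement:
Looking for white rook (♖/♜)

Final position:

  a b c d e f g h
  ─────────────────
8│· ♞ ♝ ♛ ♚ ♝ ♞ ·│8
7│· · ♟ · ♟ · ♟ ♜│7
6│♜ · · · · · · ·│6
5│♟ · ♟ ♟ · ♟ · ♟│5
4│· · · · · ♙ · ♙│4
3│· · · · · ♖ · ·│3
2│♙ ♙ · ♙ ♙ ♔ ♙ ·│2
1│♖ ♘ ♗ · ♕ ♗ ♘ ·│1
  ─────────────────
  a b c d e f g h


a1, f3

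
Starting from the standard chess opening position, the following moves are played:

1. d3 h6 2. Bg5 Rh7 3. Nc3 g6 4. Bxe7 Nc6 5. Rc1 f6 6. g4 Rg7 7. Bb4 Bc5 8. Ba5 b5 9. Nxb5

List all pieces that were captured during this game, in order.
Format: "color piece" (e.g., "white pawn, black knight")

Tracking captures:
  Bxe7: captured black pawn
  Nxb5: captured black pawn

black pawn, black pawn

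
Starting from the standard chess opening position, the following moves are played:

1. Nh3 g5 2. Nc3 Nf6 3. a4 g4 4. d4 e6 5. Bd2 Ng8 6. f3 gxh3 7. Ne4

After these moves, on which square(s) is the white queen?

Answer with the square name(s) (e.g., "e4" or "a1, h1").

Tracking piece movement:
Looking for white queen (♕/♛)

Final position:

  a b c d e f g h
  ─────────────────
8│♜ ♞ ♝ ♛ ♚ ♝ ♞ ♜│8
7│♟ ♟ ♟ ♟ · ♟ · ♟│7
6│· · · · ♟ · · ·│6
5│· · · · · · · ·│5
4│♙ · · ♙ ♘ · · ·│4
3│· · · · · ♙ · ♟│3
2│· ♙ ♙ ♗ ♙ · ♙ ♙│2
1│♖ · · ♕ ♔ ♗ · ♖│1
  ─────────────────
  a b c d e f g h


d1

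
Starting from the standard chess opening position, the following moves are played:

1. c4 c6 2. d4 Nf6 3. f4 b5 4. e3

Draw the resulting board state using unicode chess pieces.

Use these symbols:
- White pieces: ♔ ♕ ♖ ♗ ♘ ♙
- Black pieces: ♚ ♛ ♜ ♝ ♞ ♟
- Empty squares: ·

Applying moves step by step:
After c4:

♜ ♞ ♝ ♛ ♚ ♝ ♞ ♜
♟ ♟ ♟ ♟ ♟ ♟ ♟ ♟
· · · · · · · ·
· · · · · · · ·
· · ♙ · · · · ·
· · · · · · · ·
♙ ♙ · ♙ ♙ ♙ ♙ ♙
♖ ♘ ♗ ♕ ♔ ♗ ♘ ♖


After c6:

♜ ♞ ♝ ♛ ♚ ♝ ♞ ♜
♟ ♟ · ♟ ♟ ♟ ♟ ♟
· · ♟ · · · · ·
· · · · · · · ·
· · ♙ · · · · ·
· · · · · · · ·
♙ ♙ · ♙ ♙ ♙ ♙ ♙
♖ ♘ ♗ ♕ ♔ ♗ ♘ ♖


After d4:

♜ ♞ ♝ ♛ ♚ ♝ ♞ ♜
♟ ♟ · ♟ ♟ ♟ ♟ ♟
· · ♟ · · · · ·
· · · · · · · ·
· · ♙ ♙ · · · ·
· · · · · · · ·
♙ ♙ · · ♙ ♙ ♙ ♙
♖ ♘ ♗ ♕ ♔ ♗ ♘ ♖


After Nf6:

♜ ♞ ♝ ♛ ♚ ♝ · ♜
♟ ♟ · ♟ ♟ ♟ ♟ ♟
· · ♟ · · ♞ · ·
· · · · · · · ·
· · ♙ ♙ · · · ·
· · · · · · · ·
♙ ♙ · · ♙ ♙ ♙ ♙
♖ ♘ ♗ ♕ ♔ ♗ ♘ ♖


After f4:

♜ ♞ ♝ ♛ ♚ ♝ · ♜
♟ ♟ · ♟ ♟ ♟ ♟ ♟
· · ♟ · · ♞ · ·
· · · · · · · ·
· · ♙ ♙ · ♙ · ·
· · · · · · · ·
♙ ♙ · · ♙ · ♙ ♙
♖ ♘ ♗ ♕ ♔ ♗ ♘ ♖


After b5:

♜ ♞ ♝ ♛ ♚ ♝ · ♜
♟ · · ♟ ♟ ♟ ♟ ♟
· · ♟ · · ♞ · ·
· ♟ · · · · · ·
· · ♙ ♙ · ♙ · ·
· · · · · · · ·
♙ ♙ · · ♙ · ♙ ♙
♖ ♘ ♗ ♕ ♔ ♗ ♘ ♖


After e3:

♜ ♞ ♝ ♛ ♚ ♝ · ♜
♟ · · ♟ ♟ ♟ ♟ ♟
· · ♟ · · ♞ · ·
· ♟ · · · · · ·
· · ♙ ♙ · ♙ · ·
· · · · ♙ · · ·
♙ ♙ · · · · ♙ ♙
♖ ♘ ♗ ♕ ♔ ♗ ♘ ♖



  a b c d e f g h
  ─────────────────
8│♜ ♞ ♝ ♛ ♚ ♝ · ♜│8
7│♟ · · ♟ ♟ ♟ ♟ ♟│7
6│· · ♟ · · ♞ · ·│6
5│· ♟ · · · · · ·│5
4│· · ♙ ♙ · ♙ · ·│4
3│· · · · ♙ · · ·│3
2│♙ ♙ · · · · ♙ ♙│2
1│♖ ♘ ♗ ♕ ♔ ♗ ♘ ♖│1
  ─────────────────
  a b c d e f g h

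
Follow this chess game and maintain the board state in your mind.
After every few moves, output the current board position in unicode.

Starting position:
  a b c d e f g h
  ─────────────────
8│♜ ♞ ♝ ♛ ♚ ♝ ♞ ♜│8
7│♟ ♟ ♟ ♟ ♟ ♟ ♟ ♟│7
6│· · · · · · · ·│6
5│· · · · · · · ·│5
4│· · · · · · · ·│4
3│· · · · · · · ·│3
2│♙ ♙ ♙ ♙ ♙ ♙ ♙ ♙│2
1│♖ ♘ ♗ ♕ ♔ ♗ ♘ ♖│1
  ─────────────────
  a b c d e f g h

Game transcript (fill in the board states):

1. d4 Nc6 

  a b c d e f g h
  ─────────────────
8│♜ · ♝ ♛ ♚ ♝ ♞ ♜│8
7│♟ ♟ ♟ ♟ ♟ ♟ ♟ ♟│7
6│· · ♞ · · · · ·│6
5│· · · · · · · ·│5
4│· · · ♙ · · · ·│4
3│· · · · · · · ·│3
2│♙ ♙ ♙ · ♙ ♙ ♙ ♙│2
1│♖ ♘ ♗ ♕ ♔ ♗ ♘ ♖│1
  ─────────────────
  a b c d e f g h

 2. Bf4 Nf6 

  a b c d e f g h
  ─────────────────
8│♜ · ♝ ♛ ♚ ♝ · ♜│8
7│♟ ♟ ♟ ♟ ♟ ♟ ♟ ♟│7
6│· · ♞ · · ♞ · ·│6
5│· · · · · · · ·│5
4│· · · ♙ · ♗ · ·│4
3│· · · · · · · ·│3
2│♙ ♙ ♙ · ♙ ♙ ♙ ♙│2
1│♖ ♘ · ♕ ♔ ♗ ♘ ♖│1
  ─────────────────
  a b c d e f g h

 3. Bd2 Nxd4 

  a b c d e f g h
  ─────────────────
8│♜ · ♝ ♛ ♚ ♝ · ♜│8
7│♟ ♟ ♟ ♟ ♟ ♟ ♟ ♟│7
6│· · · · · ♞ · ·│6
5│· · · · · · · ·│5
4│· · · ♞ · · · ·│4
3│· · · · · · · ·│3
2│♙ ♙ ♙ ♗ ♙ ♙ ♙ ♙│2
1│♖ ♘ · ♕ ♔ ♗ ♘ ♖│1
  ─────────────────
  a b c d e f g h

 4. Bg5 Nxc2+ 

  a b c d e f g h
  ─────────────────
8│♜ · ♝ ♛ ♚ ♝ · ♜│8
7│♟ ♟ ♟ ♟ ♟ ♟ ♟ ♟│7
6│· · · · · ♞ · ·│6
5│· · · · · · ♗ ·│5
4│· · · · · · · ·│4
3│· · · · · · · ·│3
2│♙ ♙ ♞ · ♙ ♙ ♙ ♙│2
1│♖ ♘ · ♕ ♔ ♗ ♘ ♖│1
  ─────────────────
  a b c d e f g h

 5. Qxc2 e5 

  a b c d e f g h
  ─────────────────
8│♜ · ♝ ♛ ♚ ♝ · ♜│8
7│♟ ♟ ♟ ♟ · ♟ ♟ ♟│7
6│· · · · · ♞ · ·│6
5│· · · · ♟ · ♗ ·│5
4│· · · · · · · ·│4
3│· · · · · · · ·│3
2│♙ ♙ ♕ · ♙ ♙ ♙ ♙│2
1│♖ ♘ · · ♔ ♗ ♘ ♖│1
  ─────────────────
  a b c d e f g h



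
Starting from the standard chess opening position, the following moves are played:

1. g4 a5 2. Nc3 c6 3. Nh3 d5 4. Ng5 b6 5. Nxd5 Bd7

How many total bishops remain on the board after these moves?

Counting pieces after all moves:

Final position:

  a b c d e f g h
  ─────────────────
8│♜ ♞ · ♛ ♚ ♝ ♞ ♜│8
7│· · · ♝ ♟ ♟ ♟ ♟│7
6│· ♟ ♟ · · · · ·│6
5│♟ · · ♘ · · ♘ ·│5
4│· · · · · · ♙ ·│4
3│· · · · · · · ·│3
2│♙ ♙ ♙ ♙ ♙ ♙ · ♙│2
1│♖ · ♗ ♕ ♔ ♗ · ♖│1
  ─────────────────
  a b c d e f g h


4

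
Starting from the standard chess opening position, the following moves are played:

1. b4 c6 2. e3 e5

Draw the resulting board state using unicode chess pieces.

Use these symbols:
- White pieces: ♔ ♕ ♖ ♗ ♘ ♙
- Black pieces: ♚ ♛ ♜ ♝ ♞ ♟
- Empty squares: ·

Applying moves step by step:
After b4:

♜ ♞ ♝ ♛ ♚ ♝ ♞ ♜
♟ ♟ ♟ ♟ ♟ ♟ ♟ ♟
· · · · · · · ·
· · · · · · · ·
· ♙ · · · · · ·
· · · · · · · ·
♙ · ♙ ♙ ♙ ♙ ♙ ♙
♖ ♘ ♗ ♕ ♔ ♗ ♘ ♖


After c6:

♜ ♞ ♝ ♛ ♚ ♝ ♞ ♜
♟ ♟ · ♟ ♟ ♟ ♟ ♟
· · ♟ · · · · ·
· · · · · · · ·
· ♙ · · · · · ·
· · · · · · · ·
♙ · ♙ ♙ ♙ ♙ ♙ ♙
♖ ♘ ♗ ♕ ♔ ♗ ♘ ♖


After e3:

♜ ♞ ♝ ♛ ♚ ♝ ♞ ♜
♟ ♟ · ♟ ♟ ♟ ♟ ♟
· · ♟ · · · · ·
· · · · · · · ·
· ♙ · · · · · ·
· · · · ♙ · · ·
♙ · ♙ ♙ · ♙ ♙ ♙
♖ ♘ ♗ ♕ ♔ ♗ ♘ ♖


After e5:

♜ ♞ ♝ ♛ ♚ ♝ ♞ ♜
♟ ♟ · ♟ · ♟ ♟ ♟
· · ♟ · · · · ·
· · · · ♟ · · ·
· ♙ · · · · · ·
· · · · ♙ · · ·
♙ · ♙ ♙ · ♙ ♙ ♙
♖ ♘ ♗ ♕ ♔ ♗ ♘ ♖



  a b c d e f g h
  ─────────────────
8│♜ ♞ ♝ ♛ ♚ ♝ ♞ ♜│8
7│♟ ♟ · ♟ · ♟ ♟ ♟│7
6│· · ♟ · · · · ·│6
5│· · · · ♟ · · ·│5
4│· ♙ · · · · · ·│4
3│· · · · ♙ · · ·│3
2│♙ · ♙ ♙ · ♙ ♙ ♙│2
1│♖ ♘ ♗ ♕ ♔ ♗ ♘ ♖│1
  ─────────────────
  a b c d e f g h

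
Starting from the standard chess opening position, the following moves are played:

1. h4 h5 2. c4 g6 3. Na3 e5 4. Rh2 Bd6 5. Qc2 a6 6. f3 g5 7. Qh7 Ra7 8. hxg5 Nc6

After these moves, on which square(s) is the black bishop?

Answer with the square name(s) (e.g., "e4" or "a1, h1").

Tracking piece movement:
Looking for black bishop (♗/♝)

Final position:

  a b c d e f g h
  ─────────────────
8│· · ♝ ♛ ♚ · ♞ ♜│8
7│♜ ♟ ♟ ♟ · ♟ · ♕│7
6│♟ · ♞ ♝ · · · ·│6
5│· · · · ♟ · ♙ ♟│5
4│· · ♙ · · · · ·│4
3│♘ · · · · ♙ · ·│3
2│♙ ♙ · ♙ ♙ · ♙ ♖│2
1│♖ · ♗ · ♔ ♗ ♘ ·│1
  ─────────────────
  a b c d e f g h


c8, d6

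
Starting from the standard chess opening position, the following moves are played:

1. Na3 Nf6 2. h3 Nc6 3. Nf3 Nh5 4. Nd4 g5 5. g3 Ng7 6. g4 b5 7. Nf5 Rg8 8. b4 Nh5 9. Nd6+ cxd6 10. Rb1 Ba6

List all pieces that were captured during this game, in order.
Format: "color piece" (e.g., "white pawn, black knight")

Tracking captures:
  cxd6: captured white knight

white knight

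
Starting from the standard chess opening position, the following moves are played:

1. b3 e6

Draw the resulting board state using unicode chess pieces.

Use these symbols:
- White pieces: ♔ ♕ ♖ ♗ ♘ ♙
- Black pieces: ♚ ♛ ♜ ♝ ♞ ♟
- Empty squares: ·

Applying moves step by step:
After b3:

♜ ♞ ♝ ♛ ♚ ♝ ♞ ♜
♟ ♟ ♟ ♟ ♟ ♟ ♟ ♟
· · · · · · · ·
· · · · · · · ·
· · · · · · · ·
· ♙ · · · · · ·
♙ · ♙ ♙ ♙ ♙ ♙ ♙
♖ ♘ ♗ ♕ ♔ ♗ ♘ ♖


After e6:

♜ ♞ ♝ ♛ ♚ ♝ ♞ ♜
♟ ♟ ♟ ♟ · ♟ ♟ ♟
· · · · ♟ · · ·
· · · · · · · ·
· · · · · · · ·
· ♙ · · · · · ·
♙ · ♙ ♙ ♙ ♙ ♙ ♙
♖ ♘ ♗ ♕ ♔ ♗ ♘ ♖



  a b c d e f g h
  ─────────────────
8│♜ ♞ ♝ ♛ ♚ ♝ ♞ ♜│8
7│♟ ♟ ♟ ♟ · ♟ ♟ ♟│7
6│· · · · ♟ · · ·│6
5│· · · · · · · ·│5
4│· · · · · · · ·│4
3│· ♙ · · · · · ·│3
2│♙ · ♙ ♙ ♙ ♙ ♙ ♙│2
1│♖ ♘ ♗ ♕ ♔ ♗ ♘ ♖│1
  ─────────────────
  a b c d e f g h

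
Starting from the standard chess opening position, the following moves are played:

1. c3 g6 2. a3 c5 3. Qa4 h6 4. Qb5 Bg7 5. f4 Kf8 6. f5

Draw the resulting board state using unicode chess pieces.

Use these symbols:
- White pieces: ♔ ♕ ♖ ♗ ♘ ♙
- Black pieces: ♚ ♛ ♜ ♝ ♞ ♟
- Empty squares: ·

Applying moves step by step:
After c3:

♜ ♞ ♝ ♛ ♚ ♝ ♞ ♜
♟ ♟ ♟ ♟ ♟ ♟ ♟ ♟
· · · · · · · ·
· · · · · · · ·
· · · · · · · ·
· · ♙ · · · · ·
♙ ♙ · ♙ ♙ ♙ ♙ ♙
♖ ♘ ♗ ♕ ♔ ♗ ♘ ♖


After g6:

♜ ♞ ♝ ♛ ♚ ♝ ♞ ♜
♟ ♟ ♟ ♟ ♟ ♟ · ♟
· · · · · · ♟ ·
· · · · · · · ·
· · · · · · · ·
· · ♙ · · · · ·
♙ ♙ · ♙ ♙ ♙ ♙ ♙
♖ ♘ ♗ ♕ ♔ ♗ ♘ ♖


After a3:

♜ ♞ ♝ ♛ ♚ ♝ ♞ ♜
♟ ♟ ♟ ♟ ♟ ♟ · ♟
· · · · · · ♟ ·
· · · · · · · ·
· · · · · · · ·
♙ · ♙ · · · · ·
· ♙ · ♙ ♙ ♙ ♙ ♙
♖ ♘ ♗ ♕ ♔ ♗ ♘ ♖


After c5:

♜ ♞ ♝ ♛ ♚ ♝ ♞ ♜
♟ ♟ · ♟ ♟ ♟ · ♟
· · · · · · ♟ ·
· · ♟ · · · · ·
· · · · · · · ·
♙ · ♙ · · · · ·
· ♙ · ♙ ♙ ♙ ♙ ♙
♖ ♘ ♗ ♕ ♔ ♗ ♘ ♖


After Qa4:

♜ ♞ ♝ ♛ ♚ ♝ ♞ ♜
♟ ♟ · ♟ ♟ ♟ · ♟
· · · · · · ♟ ·
· · ♟ · · · · ·
♕ · · · · · · ·
♙ · ♙ · · · · ·
· ♙ · ♙ ♙ ♙ ♙ ♙
♖ ♘ ♗ · ♔ ♗ ♘ ♖


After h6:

♜ ♞ ♝ ♛ ♚ ♝ ♞ ♜
♟ ♟ · ♟ ♟ ♟ · ·
· · · · · · ♟ ♟
· · ♟ · · · · ·
♕ · · · · · · ·
♙ · ♙ · · · · ·
· ♙ · ♙ ♙ ♙ ♙ ♙
♖ ♘ ♗ · ♔ ♗ ♘ ♖


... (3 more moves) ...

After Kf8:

♜ ♞ ♝ ♛ · ♚ ♞ ♜
♟ ♟ · ♟ ♟ ♟ ♝ ·
· · · · · · ♟ ♟
· ♕ ♟ · · · · ·
· · · · · ♙ · ·
♙ · ♙ · · · · ·
· ♙ · ♙ ♙ · ♙ ♙
♖ ♘ ♗ · ♔ ♗ ♘ ♖


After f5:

♜ ♞ ♝ ♛ · ♚ ♞ ♜
♟ ♟ · ♟ ♟ ♟ ♝ ·
· · · · · · ♟ ♟
· ♕ ♟ · · ♙ · ·
· · · · · · · ·
♙ · ♙ · · · · ·
· ♙ · ♙ ♙ · ♙ ♙
♖ ♘ ♗ · ♔ ♗ ♘ ♖



  a b c d e f g h
  ─────────────────
8│♜ ♞ ♝ ♛ · ♚ ♞ ♜│8
7│♟ ♟ · ♟ ♟ ♟ ♝ ·│7
6│· · · · · · ♟ ♟│6
5│· ♕ ♟ · · ♙ · ·│5
4│· · · · · · · ·│4
3│♙ · ♙ · · · · ·│3
2│· ♙ · ♙ ♙ · ♙ ♙│2
1│♖ ♘ ♗ · ♔ ♗ ♘ ♖│1
  ─────────────────
  a b c d e f g h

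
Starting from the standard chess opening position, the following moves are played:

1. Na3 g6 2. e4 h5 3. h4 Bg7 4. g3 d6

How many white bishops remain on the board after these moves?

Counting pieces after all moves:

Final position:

  a b c d e f g h
  ─────────────────
8│♜ ♞ ♝ ♛ ♚ · ♞ ♜│8
7│♟ ♟ ♟ · ♟ ♟ ♝ ·│7
6│· · · ♟ · · ♟ ·│6
5│· · · · · · · ♟│5
4│· · · · ♙ · · ♙│4
3│♘ · · · · · ♙ ·│3
2│♙ ♙ ♙ ♙ · ♙ · ·│2
1│♖ · ♗ ♕ ♔ ♗ ♘ ♖│1
  ─────────────────
  a b c d e f g h


2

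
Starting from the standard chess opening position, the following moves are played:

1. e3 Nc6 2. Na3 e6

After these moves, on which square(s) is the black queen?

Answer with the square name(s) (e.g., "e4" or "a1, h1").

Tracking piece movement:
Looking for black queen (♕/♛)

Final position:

  a b c d e f g h
  ─────────────────
8│♜ · ♝ ♛ ♚ ♝ ♞ ♜│8
7│♟ ♟ ♟ ♟ · ♟ ♟ ♟│7
6│· · ♞ · ♟ · · ·│6
5│· · · · · · · ·│5
4│· · · · · · · ·│4
3│♘ · · · ♙ · · ·│3
2│♙ ♙ ♙ ♙ · ♙ ♙ ♙│2
1│♖ · ♗ ♕ ♔ ♗ ♘ ♖│1
  ─────────────────
  a b c d e f g h


d8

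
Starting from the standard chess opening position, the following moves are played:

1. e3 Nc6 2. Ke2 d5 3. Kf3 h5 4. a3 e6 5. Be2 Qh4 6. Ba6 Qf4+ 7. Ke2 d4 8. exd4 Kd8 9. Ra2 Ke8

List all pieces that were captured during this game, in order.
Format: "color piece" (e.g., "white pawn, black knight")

Tracking captures:
  exd4: captured black pawn

black pawn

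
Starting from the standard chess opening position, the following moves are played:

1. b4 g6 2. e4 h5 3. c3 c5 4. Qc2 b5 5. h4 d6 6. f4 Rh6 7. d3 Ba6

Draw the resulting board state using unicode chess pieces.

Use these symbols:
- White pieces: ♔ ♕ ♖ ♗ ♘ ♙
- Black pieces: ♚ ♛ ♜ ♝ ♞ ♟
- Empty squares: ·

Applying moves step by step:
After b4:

♜ ♞ ♝ ♛ ♚ ♝ ♞ ♜
♟ ♟ ♟ ♟ ♟ ♟ ♟ ♟
· · · · · · · ·
· · · · · · · ·
· ♙ · · · · · ·
· · · · · · · ·
♙ · ♙ ♙ ♙ ♙ ♙ ♙
♖ ♘ ♗ ♕ ♔ ♗ ♘ ♖


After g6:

♜ ♞ ♝ ♛ ♚ ♝ ♞ ♜
♟ ♟ ♟ ♟ ♟ ♟ · ♟
· · · · · · ♟ ·
· · · · · · · ·
· ♙ · · · · · ·
· · · · · · · ·
♙ · ♙ ♙ ♙ ♙ ♙ ♙
♖ ♘ ♗ ♕ ♔ ♗ ♘ ♖


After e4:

♜ ♞ ♝ ♛ ♚ ♝ ♞ ♜
♟ ♟ ♟ ♟ ♟ ♟ · ♟
· · · · · · ♟ ·
· · · · · · · ·
· ♙ · · ♙ · · ·
· · · · · · · ·
♙ · ♙ ♙ · ♙ ♙ ♙
♖ ♘ ♗ ♕ ♔ ♗ ♘ ♖


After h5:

♜ ♞ ♝ ♛ ♚ ♝ ♞ ♜
♟ ♟ ♟ ♟ ♟ ♟ · ·
· · · · · · ♟ ·
· · · · · · · ♟
· ♙ · · ♙ · · ·
· · · · · · · ·
♙ · ♙ ♙ · ♙ ♙ ♙
♖ ♘ ♗ ♕ ♔ ♗ ♘ ♖


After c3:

♜ ♞ ♝ ♛ ♚ ♝ ♞ ♜
♟ ♟ ♟ ♟ ♟ ♟ · ·
· · · · · · ♟ ·
· · · · · · · ♟
· ♙ · · ♙ · · ·
· · ♙ · · · · ·
♙ · · ♙ · ♙ ♙ ♙
♖ ♘ ♗ ♕ ♔ ♗ ♘ ♖


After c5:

♜ ♞ ♝ ♛ ♚ ♝ ♞ ♜
♟ ♟ · ♟ ♟ ♟ · ·
· · · · · · ♟ ·
· · ♟ · · · · ♟
· ♙ · · ♙ · · ·
· · ♙ · · · · ·
♙ · · ♙ · ♙ ♙ ♙
♖ ♘ ♗ ♕ ♔ ♗ ♘ ♖


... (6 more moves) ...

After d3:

♜ ♞ ♝ ♛ ♚ ♝ ♞ ·
♟ · · · ♟ ♟ · ·
· · · ♟ · · ♟ ♜
· ♟ ♟ · · · · ♟
· ♙ · · ♙ ♙ · ♙
· · ♙ ♙ · · · ·
♙ · ♕ · · · ♙ ·
♖ ♘ ♗ · ♔ ♗ ♘ ♖


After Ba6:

♜ ♞ · ♛ ♚ ♝ ♞ ·
♟ · · · ♟ ♟ · ·
♝ · · ♟ · · ♟ ♜
· ♟ ♟ · · · · ♟
· ♙ · · ♙ ♙ · ♙
· · ♙ ♙ · · · ·
♙ · ♕ · · · ♙ ·
♖ ♘ ♗ · ♔ ♗ ♘ ♖



  a b c d e f g h
  ─────────────────
8│♜ ♞ · ♛ ♚ ♝ ♞ ·│8
7│♟ · · · ♟ ♟ · ·│7
6│♝ · · ♟ · · ♟ ♜│6
5│· ♟ ♟ · · · · ♟│5
4│· ♙ · · ♙ ♙ · ♙│4
3│· · ♙ ♙ · · · ·│3
2│♙ · ♕ · · · ♙ ·│2
1│♖ ♘ ♗ · ♔ ♗ ♘ ♖│1
  ─────────────────
  a b c d e f g h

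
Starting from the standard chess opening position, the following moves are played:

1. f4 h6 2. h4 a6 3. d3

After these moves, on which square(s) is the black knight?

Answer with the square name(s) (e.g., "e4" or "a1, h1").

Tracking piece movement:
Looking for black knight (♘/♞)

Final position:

  a b c d e f g h
  ─────────────────
8│♜ ♞ ♝ ♛ ♚ ♝ ♞ ♜│8
7│· ♟ ♟ ♟ ♟ ♟ ♟ ·│7
6│♟ · · · · · · ♟│6
5│· · · · · · · ·│5
4│· · · · · ♙ · ♙│4
3│· · · ♙ · · · ·│3
2│♙ ♙ ♙ · ♙ · ♙ ·│2
1│♖ ♘ ♗ ♕ ♔ ♗ ♘ ♖│1
  ─────────────────
  a b c d e f g h


b8, g8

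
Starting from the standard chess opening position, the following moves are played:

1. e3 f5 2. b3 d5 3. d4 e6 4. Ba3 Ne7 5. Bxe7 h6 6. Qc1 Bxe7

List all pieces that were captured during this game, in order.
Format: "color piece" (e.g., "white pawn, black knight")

Tracking captures:
  Bxe7: captured black knight
  Bxe7: captured white bishop

black knight, white bishop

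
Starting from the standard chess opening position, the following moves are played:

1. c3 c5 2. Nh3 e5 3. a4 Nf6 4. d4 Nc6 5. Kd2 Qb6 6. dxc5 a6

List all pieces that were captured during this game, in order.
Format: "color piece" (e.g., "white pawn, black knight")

Tracking captures:
  dxc5: captured black pawn

black pawn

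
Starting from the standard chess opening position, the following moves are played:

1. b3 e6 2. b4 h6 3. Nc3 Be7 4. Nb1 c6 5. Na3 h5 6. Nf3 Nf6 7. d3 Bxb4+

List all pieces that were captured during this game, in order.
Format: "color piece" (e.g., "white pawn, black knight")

Tracking captures:
  Bxb4+: captured white pawn

white pawn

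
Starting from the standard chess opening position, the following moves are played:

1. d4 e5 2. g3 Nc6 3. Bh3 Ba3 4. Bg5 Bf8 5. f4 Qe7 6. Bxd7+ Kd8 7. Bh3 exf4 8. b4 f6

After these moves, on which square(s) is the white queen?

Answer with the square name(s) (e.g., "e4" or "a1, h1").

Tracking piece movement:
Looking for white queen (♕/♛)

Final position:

  a b c d e f g h
  ─────────────────
8│♜ · ♝ ♚ · ♝ ♞ ♜│8
7│♟ ♟ ♟ · ♛ · ♟ ♟│7
6│· · ♞ · · ♟ · ·│6
5│· · · · · · ♗ ·│5
4│· ♙ · ♙ · ♟ · ·│4
3│· · · · · · ♙ ♗│3
2│♙ · ♙ · ♙ · · ♙│2
1│♖ ♘ · ♕ ♔ · ♘ ♖│1
  ─────────────────
  a b c d e f g h


d1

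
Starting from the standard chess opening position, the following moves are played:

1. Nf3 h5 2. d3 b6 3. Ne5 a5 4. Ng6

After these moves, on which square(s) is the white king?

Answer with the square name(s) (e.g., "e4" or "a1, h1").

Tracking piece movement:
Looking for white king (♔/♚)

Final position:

  a b c d e f g h
  ─────────────────
8│♜ ♞ ♝ ♛ ♚ ♝ ♞ ♜│8
7│· · ♟ ♟ ♟ ♟ ♟ ·│7
6│· ♟ · · · · ♘ ·│6
5│♟ · · · · · · ♟│5
4│· · · · · · · ·│4
3│· · · ♙ · · · ·│3
2│♙ ♙ ♙ · ♙ ♙ ♙ ♙│2
1│♖ ♘ ♗ ♕ ♔ ♗ · ♖│1
  ─────────────────
  a b c d e f g h


e1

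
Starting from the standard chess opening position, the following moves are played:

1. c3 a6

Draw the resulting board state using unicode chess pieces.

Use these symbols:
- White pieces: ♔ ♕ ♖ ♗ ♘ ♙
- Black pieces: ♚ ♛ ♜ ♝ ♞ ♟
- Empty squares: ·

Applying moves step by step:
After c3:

♜ ♞ ♝ ♛ ♚ ♝ ♞ ♜
♟ ♟ ♟ ♟ ♟ ♟ ♟ ♟
· · · · · · · ·
· · · · · · · ·
· · · · · · · ·
· · ♙ · · · · ·
♙ ♙ · ♙ ♙ ♙ ♙ ♙
♖ ♘ ♗ ♕ ♔ ♗ ♘ ♖


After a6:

♜ ♞ ♝ ♛ ♚ ♝ ♞ ♜
· ♟ ♟ ♟ ♟ ♟ ♟ ♟
♟ · · · · · · ·
· · · · · · · ·
· · · · · · · ·
· · ♙ · · · · ·
♙ ♙ · ♙ ♙ ♙ ♙ ♙
♖ ♘ ♗ ♕ ♔ ♗ ♘ ♖



  a b c d e f g h
  ─────────────────
8│♜ ♞ ♝ ♛ ♚ ♝ ♞ ♜│8
7│· ♟ ♟ ♟ ♟ ♟ ♟ ♟│7
6│♟ · · · · · · ·│6
5│· · · · · · · ·│5
4│· · · · · · · ·│4
3│· · ♙ · · · · ·│3
2│♙ ♙ · ♙ ♙ ♙ ♙ ♙│2
1│♖ ♘ ♗ ♕ ♔ ♗ ♘ ♖│1
  ─────────────────
  a b c d e f g h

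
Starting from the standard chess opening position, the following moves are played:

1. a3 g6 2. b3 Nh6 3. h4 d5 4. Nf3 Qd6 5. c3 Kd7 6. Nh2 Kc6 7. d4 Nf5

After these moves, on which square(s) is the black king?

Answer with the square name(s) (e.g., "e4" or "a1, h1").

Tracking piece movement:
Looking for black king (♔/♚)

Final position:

  a b c d e f g h
  ─────────────────
8│♜ ♞ ♝ · · ♝ · ♜│8
7│♟ ♟ ♟ · ♟ ♟ · ♟│7
6│· · ♚ ♛ · · ♟ ·│6
5│· · · ♟ · ♞ · ·│5
4│· · · ♙ · · · ♙│4
3│♙ ♙ ♙ · · · · ·│3
2│· · · · ♙ ♙ ♙ ♘│2
1│♖ ♘ ♗ ♕ ♔ ♗ · ♖│1
  ─────────────────
  a b c d e f g h


c6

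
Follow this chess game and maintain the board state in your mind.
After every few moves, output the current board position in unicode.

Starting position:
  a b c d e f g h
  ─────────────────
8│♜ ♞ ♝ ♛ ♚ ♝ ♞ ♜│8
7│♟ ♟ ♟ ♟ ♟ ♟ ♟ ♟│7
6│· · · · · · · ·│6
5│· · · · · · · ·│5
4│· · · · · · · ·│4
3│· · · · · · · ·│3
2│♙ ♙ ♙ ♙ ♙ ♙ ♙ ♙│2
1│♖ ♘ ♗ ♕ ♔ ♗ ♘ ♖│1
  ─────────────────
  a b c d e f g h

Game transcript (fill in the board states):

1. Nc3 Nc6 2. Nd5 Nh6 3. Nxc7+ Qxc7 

  a b c d e f g h
  ─────────────────
8│♜ · ♝ · ♚ ♝ · ♜│8
7│♟ ♟ ♛ ♟ ♟ ♟ ♟ ♟│7
6│· · ♞ · · · · ♞│6
5│· · · · · · · ·│5
4│· · · · · · · ·│4
3│· · · · · · · ·│3
2│♙ ♙ ♙ ♙ ♙ ♙ ♙ ♙│2
1│♖ · ♗ ♕ ♔ ♗ ♘ ♖│1
  ─────────────────
  a b c d e f g h

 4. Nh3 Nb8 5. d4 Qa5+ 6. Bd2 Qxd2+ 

  a b c d e f g h
  ─────────────────
8│♜ ♞ ♝ · ♚ ♝ · ♜│8
7│♟ ♟ · ♟ ♟ ♟ ♟ ♟│7
6│· · · · · · · ♞│6
5│· · · · · · · ·│5
4│· · · ♙ · · · ·│4
3│· · · · · · · ♘│3
2│♙ ♙ ♙ ♛ ♙ ♙ ♙ ♙│2
1│♖ · · ♕ ♔ ♗ · ♖│1
  ─────────────────
  a b c d e f g h

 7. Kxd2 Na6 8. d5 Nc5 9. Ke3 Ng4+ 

  a b c d e f g h
  ─────────────────
8│♜ · ♝ · ♚ ♝ · ♜│8
7│♟ ♟ · ♟ ♟ ♟ ♟ ♟│7
6│· · · · · · · ·│6
5│· · ♞ ♙ · · · ·│5
4│· · · · · · ♞ ·│4
3│· · · · ♔ · · ♘│3
2│♙ ♙ ♙ · ♙ ♙ ♙ ♙│2
1│♖ · · ♕ · ♗ · ♖│1
  ─────────────────
  a b c d e f g h

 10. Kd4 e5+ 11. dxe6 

  a b c d e f g h
  ─────────────────
8│♜ · ♝ · ♚ ♝ · ♜│8
7│♟ ♟ · ♟ · ♟ ♟ ♟│7
6│· · · · ♙ · · ·│6
5│· · ♞ · · · · ·│5
4│· · · ♔ · · ♞ ·│4
3│· · · · · · · ♘│3
2│♙ ♙ ♙ · ♙ ♙ ♙ ♙│2
1│♖ · · ♕ · ♗ · ♖│1
  ─────────────────
  a b c d e f g h


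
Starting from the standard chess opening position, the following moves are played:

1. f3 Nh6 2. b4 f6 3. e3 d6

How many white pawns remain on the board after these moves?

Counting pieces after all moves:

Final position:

  a b c d e f g h
  ─────────────────
8│♜ ♞ ♝ ♛ ♚ ♝ · ♜│8
7│♟ ♟ ♟ · ♟ · ♟ ♟│7
6│· · · ♟ · ♟ · ♞│6
5│· · · · · · · ·│5
4│· ♙ · · · · · ·│4
3│· · · · ♙ ♙ · ·│3
2│♙ · ♙ ♙ · · ♙ ♙│2
1│♖ ♘ ♗ ♕ ♔ ♗ ♘ ♖│1
  ─────────────────
  a b c d e f g h


8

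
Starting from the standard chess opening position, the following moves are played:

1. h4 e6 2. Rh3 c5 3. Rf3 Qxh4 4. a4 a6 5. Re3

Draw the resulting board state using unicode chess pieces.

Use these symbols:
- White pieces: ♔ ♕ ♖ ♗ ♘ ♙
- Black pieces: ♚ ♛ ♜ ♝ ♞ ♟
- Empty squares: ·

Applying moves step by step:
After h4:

♜ ♞ ♝ ♛ ♚ ♝ ♞ ♜
♟ ♟ ♟ ♟ ♟ ♟ ♟ ♟
· · · · · · · ·
· · · · · · · ·
· · · · · · · ♙
· · · · · · · ·
♙ ♙ ♙ ♙ ♙ ♙ ♙ ·
♖ ♘ ♗ ♕ ♔ ♗ ♘ ♖


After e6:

♜ ♞ ♝ ♛ ♚ ♝ ♞ ♜
♟ ♟ ♟ ♟ · ♟ ♟ ♟
· · · · ♟ · · ·
· · · · · · · ·
· · · · · · · ♙
· · · · · · · ·
♙ ♙ ♙ ♙ ♙ ♙ ♙ ·
♖ ♘ ♗ ♕ ♔ ♗ ♘ ♖


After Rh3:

♜ ♞ ♝ ♛ ♚ ♝ ♞ ♜
♟ ♟ ♟ ♟ · ♟ ♟ ♟
· · · · ♟ · · ·
· · · · · · · ·
· · · · · · · ♙
· · · · · · · ♖
♙ ♙ ♙ ♙ ♙ ♙ ♙ ·
♖ ♘ ♗ ♕ ♔ ♗ ♘ ·


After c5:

♜ ♞ ♝ ♛ ♚ ♝ ♞ ♜
♟ ♟ · ♟ · ♟ ♟ ♟
· · · · ♟ · · ·
· · ♟ · · · · ·
· · · · · · · ♙
· · · · · · · ♖
♙ ♙ ♙ ♙ ♙ ♙ ♙ ·
♖ ♘ ♗ ♕ ♔ ♗ ♘ ·


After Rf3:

♜ ♞ ♝ ♛ ♚ ♝ ♞ ♜
♟ ♟ · ♟ · ♟ ♟ ♟
· · · · ♟ · · ·
· · ♟ · · · · ·
· · · · · · · ♙
· · · · · ♖ · ·
♙ ♙ ♙ ♙ ♙ ♙ ♙ ·
♖ ♘ ♗ ♕ ♔ ♗ ♘ ·


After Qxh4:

♜ ♞ ♝ · ♚ ♝ ♞ ♜
♟ ♟ · ♟ · ♟ ♟ ♟
· · · · ♟ · · ·
· · ♟ · · · · ·
· · · · · · · ♛
· · · · · ♖ · ·
♙ ♙ ♙ ♙ ♙ ♙ ♙ ·
♖ ♘ ♗ ♕ ♔ ♗ ♘ ·


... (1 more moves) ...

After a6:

♜ ♞ ♝ · ♚ ♝ ♞ ♜
· ♟ · ♟ · ♟ ♟ ♟
♟ · · · ♟ · · ·
· · ♟ · · · · ·
♙ · · · · · · ♛
· · · · · ♖ · ·
· ♙ ♙ ♙ ♙ ♙ ♙ ·
♖ ♘ ♗ ♕ ♔ ♗ ♘ ·


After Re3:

♜ ♞ ♝ · ♚ ♝ ♞ ♜
· ♟ · ♟ · ♟ ♟ ♟
♟ · · · ♟ · · ·
· · ♟ · · · · ·
♙ · · · · · · ♛
· · · · ♖ · · ·
· ♙ ♙ ♙ ♙ ♙ ♙ ·
♖ ♘ ♗ ♕ ♔ ♗ ♘ ·



  a b c d e f g h
  ─────────────────
8│♜ ♞ ♝ · ♚ ♝ ♞ ♜│8
7│· ♟ · ♟ · ♟ ♟ ♟│7
6│♟ · · · ♟ · · ·│6
5│· · ♟ · · · · ·│5
4│♙ · · · · · · ♛│4
3│· · · · ♖ · · ·│3
2│· ♙ ♙ ♙ ♙ ♙ ♙ ·│2
1│♖ ♘ ♗ ♕ ♔ ♗ ♘ ·│1
  ─────────────────
  a b c d e f g h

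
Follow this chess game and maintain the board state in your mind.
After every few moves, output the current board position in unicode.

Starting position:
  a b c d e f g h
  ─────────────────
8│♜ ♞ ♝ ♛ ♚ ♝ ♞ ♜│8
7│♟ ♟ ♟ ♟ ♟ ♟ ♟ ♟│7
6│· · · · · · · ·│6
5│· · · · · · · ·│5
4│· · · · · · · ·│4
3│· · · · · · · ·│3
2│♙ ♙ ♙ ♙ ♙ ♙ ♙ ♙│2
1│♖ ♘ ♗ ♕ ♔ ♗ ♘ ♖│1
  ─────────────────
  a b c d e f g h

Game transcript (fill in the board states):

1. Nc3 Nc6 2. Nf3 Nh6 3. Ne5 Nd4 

  a b c d e f g h
  ─────────────────
8│♜ · ♝ ♛ ♚ ♝ · ♜│8
7│♟ ♟ ♟ ♟ ♟ ♟ ♟ ♟│7
6│· · · · · · · ♞│6
5│· · · · ♘ · · ·│5
4│· · · ♞ · · · ·│4
3│· · ♘ · · · · ·│3
2│♙ ♙ ♙ ♙ ♙ ♙ ♙ ♙│2
1│♖ · ♗ ♕ ♔ ♗ · ♖│1
  ─────────────────
  a b c d e f g h

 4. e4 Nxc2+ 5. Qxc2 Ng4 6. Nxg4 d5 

  a b c d e f g h
  ─────────────────
8│♜ · ♝ ♛ ♚ ♝ · ♜│8
7│♟ ♟ ♟ · ♟ ♟ ♟ ♟│7
6│· · · · · · · ·│6
5│· · · ♟ · · · ·│5
4│· · · · ♙ · ♘ ·│4
3│· · ♘ · · · · ·│3
2│♙ ♙ ♕ ♙ · ♙ ♙ ♙│2
1│♖ · ♗ · ♔ ♗ · ♖│1
  ─────────────────
  a b c d e f g h

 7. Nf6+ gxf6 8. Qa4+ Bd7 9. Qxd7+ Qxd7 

  a b c d e f g h
  ─────────────────
8│♜ · · · ♚ ♝ · ♜│8
7│♟ ♟ ♟ ♛ ♟ ♟ · ♟│7
6│· · · · · ♟ · ·│6
5│· · · ♟ · · · ·│5
4│· · · · ♙ · · ·│4
3│· · ♘ · · · · ·│3
2│♙ ♙ · ♙ · ♙ ♙ ♙│2
1│♖ · ♗ · ♔ ♗ · ♖│1
  ─────────────────
  a b c d e f g h

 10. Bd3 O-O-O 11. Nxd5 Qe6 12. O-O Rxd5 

  a b c d e f g h
  ─────────────────
8│· · ♚ · · ♝ · ♜│8
7│♟ ♟ ♟ · ♟ ♟ · ♟│7
6│· · · · ♛ ♟ · ·│6
5│· · · ♜ · · · ·│5
4│· · · · ♙ · · ·│4
3│· · · ♗ · · · ·│3
2│♙ ♙ · ♙ · ♙ ♙ ♙│2
1│♖ · ♗ · · ♖ ♔ ·│1
  ─────────────────
  a b c d e f g h

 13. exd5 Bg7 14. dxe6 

  a b c d e f g h
  ─────────────────
8│· · ♚ · · · · ♜│8
7│♟ ♟ ♟ · ♟ ♟ ♝ ♟│7
6│· · · · ♙ ♟ · ·│6
5│· · · · · · · ·│5
4│· · · · · · · ·│4
3│· · · ♗ · · · ·│3
2│♙ ♙ · ♙ · ♙ ♙ ♙│2
1│♖ · ♗ · · ♖ ♔ ·│1
  ─────────────────
  a b c d e f g h


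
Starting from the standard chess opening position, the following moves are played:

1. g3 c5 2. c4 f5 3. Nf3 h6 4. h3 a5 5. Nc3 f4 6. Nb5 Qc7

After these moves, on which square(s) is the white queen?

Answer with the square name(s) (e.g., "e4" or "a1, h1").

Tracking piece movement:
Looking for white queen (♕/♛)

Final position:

  a b c d e f g h
  ─────────────────
8│♜ ♞ ♝ · ♚ ♝ ♞ ♜│8
7│· ♟ ♛ ♟ ♟ · ♟ ·│7
6│· · · · · · · ♟│6
5│♟ ♘ ♟ · · · · ·│5
4│· · ♙ · · ♟ · ·│4
3│· · · · · ♘ ♙ ♙│3
2│♙ ♙ · ♙ ♙ ♙ · ·│2
1│♖ · ♗ ♕ ♔ ♗ · ♖│1
  ─────────────────
  a b c d e f g h


d1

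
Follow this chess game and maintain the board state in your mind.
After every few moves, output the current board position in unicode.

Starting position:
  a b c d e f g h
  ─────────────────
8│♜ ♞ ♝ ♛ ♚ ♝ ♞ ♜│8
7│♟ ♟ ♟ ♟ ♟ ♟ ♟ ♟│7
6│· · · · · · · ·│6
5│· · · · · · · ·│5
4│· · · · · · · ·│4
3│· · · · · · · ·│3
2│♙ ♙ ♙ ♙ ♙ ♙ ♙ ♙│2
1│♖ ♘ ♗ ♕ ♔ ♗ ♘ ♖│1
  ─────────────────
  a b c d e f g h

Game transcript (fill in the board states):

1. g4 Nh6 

  a b c d e f g h
  ─────────────────
8│♜ ♞ ♝ ♛ ♚ ♝ · ♜│8
7│♟ ♟ ♟ ♟ ♟ ♟ ♟ ♟│7
6│· · · · · · · ♞│6
5│· · · · · · · ·│5
4│· · · · · · ♙ ·│4
3│· · · · · · · ·│3
2│♙ ♙ ♙ ♙ ♙ ♙ · ♙│2
1│♖ ♘ ♗ ♕ ♔ ♗ ♘ ♖│1
  ─────────────────
  a b c d e f g h

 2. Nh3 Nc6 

  a b c d e f g h
  ─────────────────
8│♜ · ♝ ♛ ♚ ♝ · ♜│8
7│♟ ♟ ♟ ♟ ♟ ♟ ♟ ♟│7
6│· · ♞ · · · · ♞│6
5│· · · · · · · ·│5
4│· · · · · · ♙ ·│4
3│· · · · · · · ♘│3
2│♙ ♙ ♙ ♙ ♙ ♙ · ♙│2
1│♖ ♘ ♗ ♕ ♔ ♗ · ♖│1
  ─────────────────
  a b c d e f g h

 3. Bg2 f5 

  a b c d e f g h
  ─────────────────
8│♜ · ♝ ♛ ♚ ♝ · ♜│8
7│♟ ♟ ♟ ♟ ♟ · ♟ ♟│7
6│· · ♞ · · · · ♞│6
5│· · · · · ♟ · ·│5
4│· · · · · · ♙ ·│4
3│· · · · · · · ♘│3
2│♙ ♙ ♙ ♙ ♙ ♙ ♗ ♙│2
1│♖ ♘ ♗ ♕ ♔ · · ♖│1
  ─────────────────
  a b c d e f g h

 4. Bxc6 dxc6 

  a b c d e f g h
  ─────────────────
8│♜ · ♝ ♛ ♚ ♝ · ♜│8
7│♟ ♟ ♟ · ♟ · ♟ ♟│7
6│· · ♟ · · · · ♞│6
5│· · · · · ♟ · ·│5
4│· · · · · · ♙ ·│4
3│· · · · · · · ♘│3
2│♙ ♙ ♙ ♙ ♙ ♙ · ♙│2
1│♖ ♘ ♗ ♕ ♔ · · ♖│1
  ─────────────────
  a b c d e f g h

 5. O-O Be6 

  a b c d e f g h
  ─────────────────
8│♜ · · ♛ ♚ ♝ · ♜│8
7│♟ ♟ ♟ · ♟ · ♟ ♟│7
6│· · ♟ · ♝ · · ♞│6
5│· · · · · ♟ · ·│5
4│· · · · · · ♙ ·│4
3│· · · · · · · ♘│3
2│♙ ♙ ♙ ♙ ♙ ♙ · ♙│2
1│♖ ♘ ♗ ♕ · ♖ ♔ ·│1
  ─────────────────
  a b c d e f g h



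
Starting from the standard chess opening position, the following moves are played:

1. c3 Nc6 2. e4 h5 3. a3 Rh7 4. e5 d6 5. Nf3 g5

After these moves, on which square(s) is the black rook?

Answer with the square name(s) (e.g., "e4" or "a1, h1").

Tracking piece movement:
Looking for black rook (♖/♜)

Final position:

  a b c d e f g h
  ─────────────────
8│♜ · ♝ ♛ ♚ ♝ ♞ ·│8
7│♟ ♟ ♟ · ♟ ♟ · ♜│7
6│· · ♞ ♟ · · · ·│6
5│· · · · ♙ · ♟ ♟│5
4│· · · · · · · ·│4
3│♙ · ♙ · · ♘ · ·│3
2│· ♙ · ♙ · ♙ ♙ ♙│2
1│♖ ♘ ♗ ♕ ♔ ♗ · ♖│1
  ─────────────────
  a b c d e f g h


a8, h7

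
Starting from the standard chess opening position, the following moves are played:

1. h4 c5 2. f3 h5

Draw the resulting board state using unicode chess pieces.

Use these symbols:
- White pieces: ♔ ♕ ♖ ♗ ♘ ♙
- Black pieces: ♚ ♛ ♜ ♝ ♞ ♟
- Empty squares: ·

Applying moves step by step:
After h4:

♜ ♞ ♝ ♛ ♚ ♝ ♞ ♜
♟ ♟ ♟ ♟ ♟ ♟ ♟ ♟
· · · · · · · ·
· · · · · · · ·
· · · · · · · ♙
· · · · · · · ·
♙ ♙ ♙ ♙ ♙ ♙ ♙ ·
♖ ♘ ♗ ♕ ♔ ♗ ♘ ♖


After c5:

♜ ♞ ♝ ♛ ♚ ♝ ♞ ♜
♟ ♟ · ♟ ♟ ♟ ♟ ♟
· · · · · · · ·
· · ♟ · · · · ·
· · · · · · · ♙
· · · · · · · ·
♙ ♙ ♙ ♙ ♙ ♙ ♙ ·
♖ ♘ ♗ ♕ ♔ ♗ ♘ ♖


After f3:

♜ ♞ ♝ ♛ ♚ ♝ ♞ ♜
♟ ♟ · ♟ ♟ ♟ ♟ ♟
· · · · · · · ·
· · ♟ · · · · ·
· · · · · · · ♙
· · · · · ♙ · ·
♙ ♙ ♙ ♙ ♙ · ♙ ·
♖ ♘ ♗ ♕ ♔ ♗ ♘ ♖


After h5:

♜ ♞ ♝ ♛ ♚ ♝ ♞ ♜
♟ ♟ · ♟ ♟ ♟ ♟ ·
· · · · · · · ·
· · ♟ · · · · ♟
· · · · · · · ♙
· · · · · ♙ · ·
♙ ♙ ♙ ♙ ♙ · ♙ ·
♖ ♘ ♗ ♕ ♔ ♗ ♘ ♖



  a b c d e f g h
  ─────────────────
8│♜ ♞ ♝ ♛ ♚ ♝ ♞ ♜│8
7│♟ ♟ · ♟ ♟ ♟ ♟ ·│7
6│· · · · · · · ·│6
5│· · ♟ · · · · ♟│5
4│· · · · · · · ♙│4
3│· · · · · ♙ · ·│3
2│♙ ♙ ♙ ♙ ♙ · ♙ ·│2
1│♖ ♘ ♗ ♕ ♔ ♗ ♘ ♖│1
  ─────────────────
  a b c d e f g h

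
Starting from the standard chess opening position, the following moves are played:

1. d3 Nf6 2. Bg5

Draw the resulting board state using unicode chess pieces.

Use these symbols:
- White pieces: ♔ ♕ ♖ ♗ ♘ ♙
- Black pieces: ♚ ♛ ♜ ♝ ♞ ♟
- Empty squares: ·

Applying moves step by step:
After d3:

♜ ♞ ♝ ♛ ♚ ♝ ♞ ♜
♟ ♟ ♟ ♟ ♟ ♟ ♟ ♟
· · · · · · · ·
· · · · · · · ·
· · · · · · · ·
· · · ♙ · · · ·
♙ ♙ ♙ · ♙ ♙ ♙ ♙
♖ ♘ ♗ ♕ ♔ ♗ ♘ ♖


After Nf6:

♜ ♞ ♝ ♛ ♚ ♝ · ♜
♟ ♟ ♟ ♟ ♟ ♟ ♟ ♟
· · · · · ♞ · ·
· · · · · · · ·
· · · · · · · ·
· · · ♙ · · · ·
♙ ♙ ♙ · ♙ ♙ ♙ ♙
♖ ♘ ♗ ♕ ♔ ♗ ♘ ♖


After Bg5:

♜ ♞ ♝ ♛ ♚ ♝ · ♜
♟ ♟ ♟ ♟ ♟ ♟ ♟ ♟
· · · · · ♞ · ·
· · · · · · ♗ ·
· · · · · · · ·
· · · ♙ · · · ·
♙ ♙ ♙ · ♙ ♙ ♙ ♙
♖ ♘ · ♕ ♔ ♗ ♘ ♖



  a b c d e f g h
  ─────────────────
8│♜ ♞ ♝ ♛ ♚ ♝ · ♜│8
7│♟ ♟ ♟ ♟ ♟ ♟ ♟ ♟│7
6│· · · · · ♞ · ·│6
5│· · · · · · ♗ ·│5
4│· · · · · · · ·│4
3│· · · ♙ · · · ·│3
2│♙ ♙ ♙ · ♙ ♙ ♙ ♙│2
1│♖ ♘ · ♕ ♔ ♗ ♘ ♖│1
  ─────────────────
  a b c d e f g h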